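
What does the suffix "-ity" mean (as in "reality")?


Suffix: -ity
As in: reality -> real + -ity
Meaning = quality of


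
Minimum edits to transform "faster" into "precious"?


Word 1: "faster" (length 6)
Word 2: "precious" (length 8)
One optimal edit sequence (insert/delete/substitute each cost 1):
  1. insert 'p'  (+1)
  2. insert 'r'  (+1)
  3. substitute 'f' -> 'e'  (+1)
  4. substitute 'a' -> 'c'  (+1)
  5. substitute 's' -> 'i'  (+1)
  6. substitute 't' -> 'o'  (+1)
  7. substitute 'e' -> 'u'  (+1)
  8. substitute 'r' -> 's'  (+1)
Total edit operations: 8
Edit distance = 8


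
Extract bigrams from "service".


Word: "service" (length 7)
Number of bigrams = 7 - 2 + 1 = 6
  Position 0: "se"
  Position 1: "er"
  Position 2: "rv"
  Position 3: "vi"
  Position 4: "ic"
  Position 5: "ce"
Bigrams = "se", "er", "rv", "vi", "ic", "ce"


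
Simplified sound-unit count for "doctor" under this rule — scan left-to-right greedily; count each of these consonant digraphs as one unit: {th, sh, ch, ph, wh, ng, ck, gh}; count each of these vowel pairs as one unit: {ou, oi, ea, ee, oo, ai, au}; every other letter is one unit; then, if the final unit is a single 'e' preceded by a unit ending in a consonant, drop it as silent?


Word: "doctor" (6 letters)
Left-to-right scan:
  [1] 'd' (letter)
  [2] 'o' (letter)
  [3] 'c' (letter)
  [4] 't' (letter)
  [5] 'o' (letter)
  [6] 'r' (letter)
Units from scan: 6
Sound units = 6 units


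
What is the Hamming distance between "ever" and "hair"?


Comparing character by character (same length = 4):
  Pos 0: 'e' vs 'h' !=
  Pos 1: 'v' vs 'a' !=
  Pos 2: 'e' vs 'i' !=
  Pos 3: 'r' vs 'r' =
Hamming distance = 3


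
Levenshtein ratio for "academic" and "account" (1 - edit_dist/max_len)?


Word 1: "academic" (length 8)
Word 2: "account" (length 7)
One optimal edit sequence:
  1. keep 'a'
  2. keep 'c'
  3. delete 'a'  (+1)
  4. substitute 'd' -> 'c'  (+1)
  5. substitute 'e' -> 'o'  (+1)
  6. substitute 'm' -> 'u'  (+1)
  7. substitute 'i' -> 'n'  (+1)
  8. substitute 'c' -> 't'  (+1)
Edit distance = 6
Max length = max(8, 7) = 8
Similarity = 1 - 6/8
= 0.2500


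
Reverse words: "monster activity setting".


Original: "monster activity setting"
Words (1..n): monster | activity | setting
Reversed (n..1): setting | activity | monster
Result = "setting activity monster"


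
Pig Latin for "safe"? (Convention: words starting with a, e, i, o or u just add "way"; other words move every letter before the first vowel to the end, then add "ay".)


Word: "safe"
Starts with consonant(s) → move to end, add 'ay'
Consonant cluster: "s"
Pig Latin = "afesay"


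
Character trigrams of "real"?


Word: "real" (length 4)
Number of trigrams = 4 - 3 + 1 = 2
  Position 0: "rea"
  Position 1: "eal"
Trigrams = "rea", "eal"


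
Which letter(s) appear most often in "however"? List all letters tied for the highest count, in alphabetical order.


Word: "however"
Letter counts:
  'e': 2
  'h': 1
  'o': 1
  'r': 1
  'v': 1
  'w': 1
Maximum count = 2
Most frequent = 'e' (2 times each)


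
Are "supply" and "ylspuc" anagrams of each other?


Word 1: "supply" → sorted: lppsuy
Word 2: "ylspuc" → sorted: clpsuy
Same letters? lppsuy != clpsuy
Anagram = No


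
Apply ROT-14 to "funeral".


Word: "funeral"
Shift: 14
Each letter → (letter + shift) mod 26:
  'f' (5) + 14 = 19 → 't'
  'u' (20) + 14 = 8 → 'i'
  'n' (13) + 14 = 1 → 'b'
  'e' (4) + 14 = 18 → 's'
  'r' (17) + 14 = 5 → 'f'
  'a' (0) + 14 = 14 → 'o'
  'l' (11) + 14 = 25 → 'z'
Result = "tibsfoz"


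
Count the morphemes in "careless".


Word: "careless"
Morphemes: care | -less
Each morpheme carries meaning
= 2 morphemes


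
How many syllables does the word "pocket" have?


Word: "pocket"
Syllable breakdown: pock | et
Counting: 2 parts
= 2 syllables


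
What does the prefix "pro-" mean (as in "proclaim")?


Prefix: pro-
Example: proclaim (pro- + claim)
Meaning = forward / in favor of


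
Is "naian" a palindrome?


Word: "naian"
Reversed: "naian"
Forward == Backward? naian == naian
Palindrome = Yes


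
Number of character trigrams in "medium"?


Word: "medium" (length 6)
Number of 3-grams = length - 3 + 1 = 6 - 3 + 1
= 4


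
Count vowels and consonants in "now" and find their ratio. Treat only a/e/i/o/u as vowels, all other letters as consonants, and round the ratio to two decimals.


Word: "now"
Vowels (a,e,i,o,u): 1
Consonants: 2
Ratio = 1/2
= 0.50


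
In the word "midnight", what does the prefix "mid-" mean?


Prefix: mid-
Example: midnight = mid- + night
Meaning = middle


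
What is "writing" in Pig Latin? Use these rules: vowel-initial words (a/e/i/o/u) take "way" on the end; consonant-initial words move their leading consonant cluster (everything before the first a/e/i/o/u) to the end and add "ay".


Word: "writing"
Starts with consonant(s) → move to end, add 'ay'
Consonant cluster: "wr"
Pig Latin = "itingwray"


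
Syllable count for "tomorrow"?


Word: "tomorrow"
Syllable breakdown: to · mor · row
Counting: 3 parts
= 3 syllables


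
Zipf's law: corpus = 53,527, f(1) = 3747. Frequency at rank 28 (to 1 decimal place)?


Zipf's law: f(r) = f(1) / r
f(1) = 3747
f(28) = 3747 / 28
= 133.8 occurrences


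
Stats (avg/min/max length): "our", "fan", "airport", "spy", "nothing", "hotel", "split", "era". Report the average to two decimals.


Lengths: "our"=3, "fan"=3, "airport"=7, "spy"=3, "nothing"=7, "hotel"=5, "split"=5, "era"=3
Sum = 36, Count = 8
Average = 36/8 = 4.50
= avg=4.50, min=3, max=7


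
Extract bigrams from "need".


Word: "need" (length 4)
Number of bigrams = 4 - 2 + 1 = 3
  Position 0: "ne"
  Position 1: "ee"
  Position 2: "ed"
Bigrams = "ne", "ee", "ed"


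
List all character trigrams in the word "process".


Word: "process" (length 7)
Number of trigrams = 7 - 3 + 1 = 5
  Position 0: "pro"
  Position 1: "roc"
  Position 2: "oce"
  Position 3: "ces"
  Position 4: "ess"
Trigrams = "pro", "roc", "oce", "ces", "ess"


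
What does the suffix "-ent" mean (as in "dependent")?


Suffix: -ent
Example: dependent = depend + -ent
Meaning = one who / that which


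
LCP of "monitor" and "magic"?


Word 1: "monitor"
Word 2: "magic"
Comparing from start:
  Pos 0: 'm' == 'm'
  Pos 1: 'o' != 'a' (stop)
LCP = "m" (length 1)


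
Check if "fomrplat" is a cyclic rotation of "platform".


Word: "platform", Candidate: "fomrplat"
Method: check if candidate is substring of word+word
"platformplatform" contains "fomrplat"? No
Is rotation = No


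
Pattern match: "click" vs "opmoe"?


Pattern of "click": [0, 1, 2, 0, 3]
Pattern of "opmoe": [0, 1, 2, 0, 3]
Patterns match
Same pattern = Yes


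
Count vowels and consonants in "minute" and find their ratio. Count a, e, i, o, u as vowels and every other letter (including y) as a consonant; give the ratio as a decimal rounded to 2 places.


Word: "minute"
Vowels (a,e,i,o,u): 3
Consonants: 3
Ratio = 3/3
= 1.00


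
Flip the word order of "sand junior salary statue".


Original: "sand junior salary statue"
Words (1..n): sand | junior | salary | statue
Reversed (n..1): statue | salary | junior | sand
Result = "statue salary junior sand"


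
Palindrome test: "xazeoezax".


Word: "xazeoezax"
Reversed: "xazeoezax"
Forward == Backward? xazeoezax == xazeoezax
Palindrome = Yes


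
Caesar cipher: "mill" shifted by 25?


Word: "mill"
Shift: 25
Each letter → (letter + shift) mod 26:
  'm' (12) + 25 = 11 → 'l'
  'i' (8) + 25 = 7 → 'h'
  'l' (11) + 25 = 10 → 'k'
  'l' (11) + 25 = 10 → 'k'
Result = "lhkk"


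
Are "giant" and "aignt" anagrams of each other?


Word 1: "giant" → sorted: agint
Word 2: "aignt" → sorted: agint
Same letters? agint == agint
Anagram = Yes


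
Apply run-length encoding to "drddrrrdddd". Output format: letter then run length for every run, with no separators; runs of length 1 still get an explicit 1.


String: "drddrrrdddd"
Scanning for consecutive runs:
  'd' x 1
  'r' x 1
  'd' x 2
  'r' x 3
  'd' x 4
RLE = "d1r1d2r3d4"


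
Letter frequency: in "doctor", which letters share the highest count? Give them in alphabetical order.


Word: "doctor"
Letter counts:
  'c': 1
  'd': 1
  'o': 2
  'r': 1
  't': 1
Maximum count = 2
Most frequent = 'o' (2 times each)


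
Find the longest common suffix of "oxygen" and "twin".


Word 1: "oxygen"
Word 2: "twin"
Comparing from end:
  Pos -1: 'n' == 'n'
  Pos -2: 'e' != 'i' (stop)
LCS = "n" (length 1)


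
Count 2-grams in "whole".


Word: "whole" (length 5)
Number of 2-grams = length - 2 + 1 = 5 - 2 + 1
= 4


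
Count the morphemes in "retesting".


Word: "retesting"
Morphemes: re- | test | -ing
Each morpheme carries meaning
= 3 morphemes


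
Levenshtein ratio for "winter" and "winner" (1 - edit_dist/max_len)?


Word 1: "winter" (length 6)
Word 2: "winner" (length 6)
One optimal edit sequence:
  1. keep 'w'
  2. keep 'i'
  3. keep 'n'
  4. substitute 't' -> 'n'  (+1)
  5. keep 'e'
  6. keep 'r'
Edit distance = 1
Max length = max(6, 6) = 6
Similarity = 1 - 1/6
= 0.8333


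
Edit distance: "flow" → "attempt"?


Word 1: "flow" (length 4)
Word 2: "attempt" (length 7)
One optimal edit sequence (insert/delete/substitute each cost 1):
  1. insert 'a'  (+1)
  2. insert 't'  (+1)
  3. insert 't'  (+1)
  4. substitute 'f' -> 'e'  (+1)
  5. substitute 'l' -> 'm'  (+1)
  6. substitute 'o' -> 'p'  (+1)
  7. substitute 'w' -> 't'  (+1)
Total edit operations: 7
Edit distance = 7


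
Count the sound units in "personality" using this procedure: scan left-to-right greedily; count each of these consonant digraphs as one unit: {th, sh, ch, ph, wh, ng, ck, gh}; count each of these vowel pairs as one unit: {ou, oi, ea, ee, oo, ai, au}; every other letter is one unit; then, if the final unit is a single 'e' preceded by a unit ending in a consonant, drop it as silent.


Word: "personality" (11 letters)
Left-to-right scan:
  [1] 'p' (letter)
  [2] 'e' (letter)
  [3] 'r' (letter)
  [4] 's' (letter)
  [5] 'o' (letter)
  [6] 'n' (letter)
  [7] 'a' (letter)
  [8] 'l' (letter)
  [9] 'i' (letter)
  [10] 't' (letter)
  [11] 'y' (letter)
Units from scan: 11
Sound units = 11 units


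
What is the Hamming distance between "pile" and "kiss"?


Comparing character by character (same length = 4):
  Pos 0: 'p' vs 'k' !=
  Pos 1: 'i' vs 'i' =
  Pos 2: 'l' vs 's' !=
  Pos 3: 'e' vs 's' !=
Hamming distance = 3


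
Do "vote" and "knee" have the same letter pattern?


Pattern of "vote": [0, 1, 2, 3]
Pattern of "knee": [0, 1, 2, 2]
Patterns do not match
Same pattern = No


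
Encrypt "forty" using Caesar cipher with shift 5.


Word: "forty"
Shift: 5
Each letter → (letter + shift) mod 26:
  'f' (5) + 5 = 10 → 'k'
  'o' (14) + 5 = 19 → 't'
  'r' (17) + 5 = 22 → 'w'
  't' (19) + 5 = 24 → 'y'
  'y' (24) + 5 = 3 → 'd'
Result = "ktwyd"


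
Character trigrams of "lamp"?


Word: "lamp" (length 4)
Number of trigrams = 4 - 3 + 1 = 2
  Position 0: "lam"
  Position 1: "amp"
Trigrams = "lam", "amp"


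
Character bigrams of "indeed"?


Word: "indeed" (length 6)
Number of bigrams = 6 - 2 + 1 = 5
  Position 0: "in"
  Position 1: "nd"
  Position 2: "de"
  Position 3: "ee"
  Position 4: "ed"
Bigrams = "in", "nd", "de", "ee", "ed"


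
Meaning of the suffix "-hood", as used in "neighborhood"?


Suffix: -hood
As in: neighborhood -> neighbor + -hood
Meaning = state / condition


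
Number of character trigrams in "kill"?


Word: "kill" (length 4)
Number of 3-grams = length - 3 + 1 = 4 - 3 + 1
= 2


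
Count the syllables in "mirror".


Word: "mirror"
Syllable breakdown: mir | ror
Counting: 2 parts
= 2 syllables


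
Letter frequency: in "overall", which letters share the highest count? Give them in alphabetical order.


Word: "overall"
Letter counts:
  'a': 1
  'e': 1
  'l': 2
  'o': 1
  'r': 1
  'v': 1
Maximum count = 2
Most frequent = 'l' (2 times each)


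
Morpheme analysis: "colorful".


Word: "colorful"
Morphemes: color | -ful
Each morpheme carries meaning
= 2 morphemes


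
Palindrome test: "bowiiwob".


Word: "bowiiwob"
Reversed: "bowiiwob"
Forward == Backward? bowiiwob == bowiiwob
Palindrome = Yes


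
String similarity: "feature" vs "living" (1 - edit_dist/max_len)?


Word 1: "feature" (length 7)
Word 2: "living" (length 6)
One optimal edit sequence:
  1. delete 'f'  (+1)
  2. substitute 'e' -> 'l'  (+1)
  3. substitute 'a' -> 'i'  (+1)
  4. substitute 't' -> 'v'  (+1)
  5. substitute 'u' -> 'i'  (+1)
  6. substitute 'r' -> 'n'  (+1)
  7. substitute 'e' -> 'g'  (+1)
Edit distance = 7
Max length = max(7, 6) = 7
Similarity = 1 - 7/7
= 0.0000


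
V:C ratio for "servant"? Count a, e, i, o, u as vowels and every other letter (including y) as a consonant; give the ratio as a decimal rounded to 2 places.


Word: "servant"
Vowels (a,e,i,o,u): 2
Consonants: 5
Ratio = 2/5
= 0.40


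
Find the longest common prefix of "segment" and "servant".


Word 1: "segment"
Word 2: "servant"
Comparing from start:
  Pos 0: 's' == 's'
  Pos 1: 'e' == 'e'
  Pos 2: 'g' != 'r' (stop)
LCP = "se" (length 2)


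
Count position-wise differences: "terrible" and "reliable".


Comparing character by character (same length = 8):
  Pos 0: 't' vs 'r' !=
  Pos 1: 'e' vs 'e' =
  Pos 2: 'r' vs 'l' !=
  Pos 3: 'r' vs 'i' !=
  Pos 4: 'i' vs 'a' !=
  Pos 5: 'b' vs 'b' =
  Pos 6: 'l' vs 'l' =
  Pos 7: 'e' vs 'e' =
Hamming distance = 4


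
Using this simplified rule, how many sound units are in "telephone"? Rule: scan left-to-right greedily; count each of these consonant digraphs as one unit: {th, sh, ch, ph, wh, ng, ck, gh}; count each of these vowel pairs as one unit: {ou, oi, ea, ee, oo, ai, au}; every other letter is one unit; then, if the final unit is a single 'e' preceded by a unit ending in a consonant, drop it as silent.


Word: "telephone" (9 letters)
Left-to-right scan:
  (1) 't' (letter)
  (2) 'e' (letter)
  (3) 'l' (letter)
  (4) 'e' (letter)
  (5) 'ph' (digraph)
  (6) 'o' (letter)
  (7) 'n' (letter)
  (8) 'e' (letter)
Units from scan: 8
Final unit is 'e' after a consonant -> drop as silent (-1)
Sound units = 7 units


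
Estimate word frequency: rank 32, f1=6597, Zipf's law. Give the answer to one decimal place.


Zipf's law: f(r) = f(1) / r
f(1) = 6597
f(32) = 6597 / 32
= 206.2 occurrences


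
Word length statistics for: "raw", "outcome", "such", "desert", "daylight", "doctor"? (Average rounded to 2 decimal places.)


Lengths: "raw"=3, "outcome"=7, "such"=4, "desert"=6, "daylight"=8, "doctor"=6
Sum = 34, Count = 6
Average = 34/6 = 5.67
= avg=5.67, min=3, max=8


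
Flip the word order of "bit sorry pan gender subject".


Original: "bit sorry pan gender subject"
Words (1..n): bit | sorry | pan | gender | subject
Reversed (n..1): subject | gender | pan | sorry | bit
Result = "subject gender pan sorry bit"


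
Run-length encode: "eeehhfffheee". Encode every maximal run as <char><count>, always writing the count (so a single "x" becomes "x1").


String: "eeehhfffheee"
Scanning for consecutive runs:
  'e' x 3
  'h' x 2
  'f' x 3
  'h' x 1
  'e' x 3
RLE = "e3h2f3h1e3"


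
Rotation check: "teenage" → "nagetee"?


Word: "teenage", Candidate: "nagetee"
Method: check if candidate is substring of word+word
"teenageteenage" contains "nagetee"? Yes
Is rotation = Yes


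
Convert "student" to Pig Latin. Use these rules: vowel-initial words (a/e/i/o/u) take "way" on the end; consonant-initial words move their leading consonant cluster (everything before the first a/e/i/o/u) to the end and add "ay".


Word: "student"
Starts with consonant(s) → move to end, add 'ay'
Consonant cluster: "st"
Pig Latin = "udentstay"


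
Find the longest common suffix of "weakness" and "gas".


Word 1: "weakness"
Word 2: "gas"
Comparing from end:
  Pos -1: 's' == 's'
  Pos -2: 's' != 'a' (stop)
LCS = "s" (length 1)


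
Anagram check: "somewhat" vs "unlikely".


Word 1: "somewhat" → sorted: aehmostw
Word 2: "unlikely" → sorted: eikllnuy
Same letters? aehmostw != eikllnuy
Anagram = No


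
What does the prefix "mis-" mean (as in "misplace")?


Prefix: mis-
Example: misplace (mis- + place)
Meaning = wrongly


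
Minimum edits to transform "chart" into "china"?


Word 1: "chart" (length 5)
Word 2: "china" (length 5)
One optimal edit sequence (insert/delete/substitute each cost 1):
  1. keep 'c'
  2. keep 'h'
  3. substitute 'a' -> 'i'  (+1)
  4. substitute 'r' -> 'n'  (+1)
  5. substitute 't' -> 'a'  (+1)
Total edit operations: 3
Edit distance = 3


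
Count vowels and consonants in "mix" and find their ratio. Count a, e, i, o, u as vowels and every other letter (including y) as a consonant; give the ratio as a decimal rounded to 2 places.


Word: "mix"
Vowels (a,e,i,o,u): 1
Consonants: 2
Ratio = 1/2
= 0.50


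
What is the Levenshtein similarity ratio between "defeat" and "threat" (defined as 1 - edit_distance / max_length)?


Word 1: "defeat" (length 6)
Word 2: "threat" (length 6)
One optimal edit sequence:
  1. substitute 'd' -> 't'  (+1)
  2. substitute 'e' -> 'h'  (+1)
  3. substitute 'f' -> 'r'  (+1)
  4. keep 'e'
  5. keep 'a'
  6. keep 't'
Edit distance = 3
Max length = max(6, 6) = 6
Similarity = 1 - 3/6
= 0.5000


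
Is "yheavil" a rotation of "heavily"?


Word: "heavily", Candidate: "yheavil"
Method: check if candidate is substring of word+word
"heavilyheavily" contains "yheavil"? Yes
Is rotation = Yes


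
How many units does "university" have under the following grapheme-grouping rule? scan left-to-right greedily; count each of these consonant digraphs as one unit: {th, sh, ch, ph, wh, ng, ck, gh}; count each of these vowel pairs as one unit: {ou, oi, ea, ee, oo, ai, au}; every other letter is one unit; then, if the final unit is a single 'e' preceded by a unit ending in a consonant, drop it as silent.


Word: "university" (10 letters)
Left-to-right scan:
  (1) 'u' (letter)
  (2) 'n' (letter)
  (3) 'i' (letter)
  (4) 'v' (letter)
  (5) 'e' (letter)
  (6) 'r' (letter)
  (7) 's' (letter)
  (8) 'i' (letter)
  (9) 't' (letter)
  (10) 'y' (letter)
Units from scan: 10
Sound units = 10 units


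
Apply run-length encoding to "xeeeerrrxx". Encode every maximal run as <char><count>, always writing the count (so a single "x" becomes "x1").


String: "xeeeerrrxx"
Scanning for consecutive runs:
  'x' x 1
  'e' x 4
  'r' x 3
  'x' x 2
RLE = "x1e4r3x2"


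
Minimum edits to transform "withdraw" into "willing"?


Word 1: "withdraw" (length 8)
Word 2: "willing" (length 7)
One optimal edit sequence (insert/delete/substitute each cost 1):
  1. keep 'w'
  2. keep 'i'
  3. delete 't'  (+1)
  4. substitute 'h' -> 'l'  (+1)
  5. substitute 'd' -> 'l'  (+1)
  6. substitute 'r' -> 'i'  (+1)
  7. substitute 'a' -> 'n'  (+1)
  8. substitute 'w' -> 'g'  (+1)
Total edit operations: 6
Edit distance = 6


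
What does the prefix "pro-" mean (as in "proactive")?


Prefix: pro-
Example: proactive = pro- + active
Meaning = forward / in favor of


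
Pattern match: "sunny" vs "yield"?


Pattern of "sunny": [0, 1, 2, 2, 3]
Pattern of "yield": [0, 1, 2, 3, 4]
Patterns do not match
Same pattern = No


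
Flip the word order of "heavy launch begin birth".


Original: "heavy launch begin birth"
Words (1..n): heavy | launch | begin | birth
Reversed (n..1): birth | begin | launch | heavy
Result = "birth begin launch heavy"


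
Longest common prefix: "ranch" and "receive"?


Word 1: "ranch"
Word 2: "receive"
Comparing from start:
  Pos 0: 'r' == 'r'
  Pos 1: 'a' != 'e' (stop)
LCP = "r" (length 1)


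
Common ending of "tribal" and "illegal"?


Word 1: "tribal"
Word 2: "illegal"
Comparing from end:
  Pos -1: 'l' == 'l'
  Pos -2: 'a' == 'a'
  Pos -3: 'b' != 'g' (stop)
LCS = "al" (length 2)


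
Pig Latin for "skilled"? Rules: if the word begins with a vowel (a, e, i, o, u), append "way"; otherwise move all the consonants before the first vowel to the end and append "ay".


Word: "skilled"
Starts with consonant(s) → move to end, add 'ay'
Consonant cluster: "sk"
Pig Latin = "illedskay"


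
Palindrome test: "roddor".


Word: "roddor"
Reversed: "roddor"
Forward == Backward? roddor == roddor
Palindrome = Yes


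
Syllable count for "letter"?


Word: "letter"
Syllable breakdown: let · ter
Counting: 2 parts
= 2 syllables


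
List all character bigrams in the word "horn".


Word: "horn" (length 4)
Number of bigrams = 4 - 2 + 1 = 3
  Position 0: "ho"
  Position 1: "or"
  Position 2: "rn"
Bigrams = "ho", "or", "rn"


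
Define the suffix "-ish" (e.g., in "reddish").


Suffix: -ish
Example: reddish = red + -ish, with a spelling change
Meaning = somewhat / having the qualities of


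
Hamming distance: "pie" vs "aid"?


Comparing character by character (same length = 3):
  Pos 0: 'p' vs 'a' !=
  Pos 1: 'i' vs 'i' =
  Pos 2: 'e' vs 'd' !=
Hamming distance = 2


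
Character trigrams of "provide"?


Word: "provide" (length 7)
Number of trigrams = 7 - 3 + 1 = 5
  Position 0: "pro"
  Position 1: "rov"
  Position 2: "ovi"
  Position 3: "vid"
  Position 4: "ide"
Trigrams = "pro", "rov", "ovi", "vid", "ide"


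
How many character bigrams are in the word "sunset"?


Word: "sunset" (length 6)
Number of 2-grams = length - 2 + 1 = 6 - 2 + 1
= 5


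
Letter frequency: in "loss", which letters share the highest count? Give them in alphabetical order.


Word: "loss"
Letter counts:
  'l': 1
  'o': 1
  's': 2
Maximum count = 2
Most frequent = 's' (2 times each)


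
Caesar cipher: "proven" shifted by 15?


Word: "proven"
Shift: 15
Each letter → (letter + shift) mod 26:
  'p' (15) + 15 = 4 → 'e'
  'r' (17) + 15 = 6 → 'g'
  'o' (14) + 15 = 3 → 'd'
  'v' (21) + 15 = 10 → 'k'
  'e' (4) + 15 = 19 → 't'
  'n' (13) + 15 = 2 → 'c'
Result = "egdktc"


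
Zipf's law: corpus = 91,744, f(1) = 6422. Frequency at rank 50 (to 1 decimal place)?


Zipf's law: f(r) = f(1) / r
f(1) = 6422
f(50) = 6422 / 50
= 128.4 occurrences


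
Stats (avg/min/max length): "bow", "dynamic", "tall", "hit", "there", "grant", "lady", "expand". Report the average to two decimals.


Lengths: "bow"=3, "dynamic"=7, "tall"=4, "hit"=3, "there"=5, "grant"=5, "lady"=4, "expand"=6
Sum = 37, Count = 8
Average = 37/8 = 4.63
= avg=4.63, min=3, max=7


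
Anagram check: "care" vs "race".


Word 1: "care" → sorted: acer
Word 2: "race" → sorted: acer
Same letters? acer == acer
Anagram = Yes


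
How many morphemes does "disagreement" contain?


Word: "disagreement"
Morphemes: dis- | agree | -ment
Each morpheme carries meaning
= 3 morphemes


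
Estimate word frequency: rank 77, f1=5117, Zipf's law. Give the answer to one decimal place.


Zipf's law: f(r) = f(1) / r
f(1) = 5117
f(77) = 5117 / 77
= 66.5 occurrences


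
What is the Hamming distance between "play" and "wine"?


Comparing character by character (same length = 4):
  Pos 0: 'p' vs 'w' !=
  Pos 1: 'l' vs 'i' !=
  Pos 2: 'a' vs 'n' !=
  Pos 3: 'y' vs 'e' !=
Hamming distance = 4


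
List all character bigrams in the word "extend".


Word: "extend" (length 6)
Number of bigrams = 6 - 2 + 1 = 5
  Position 0: "ex"
  Position 1: "xt"
  Position 2: "te"
  Position 3: "en"
  Position 4: "nd"
Bigrams = "ex", "xt", "te", "en", "nd"


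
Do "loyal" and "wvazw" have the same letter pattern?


Pattern of "loyal": [0, 1, 2, 3, 0]
Pattern of "wvazw": [0, 1, 2, 3, 0]
Patterns match
Same pattern = Yes


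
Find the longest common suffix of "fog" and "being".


Word 1: "fog"
Word 2: "being"
Comparing from end:
  Pos -1: 'g' == 'g'
  Pos -2: 'o' != 'n' (stop)
LCS = "g" (length 1)


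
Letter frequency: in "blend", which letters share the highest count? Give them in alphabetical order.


Word: "blend"
Letter counts:
  'b': 1
  'd': 1
  'e': 1
  'l': 1
  'n': 1
Maximum count = 1
Most frequent = 'b', 'd', 'e', 'l', 'n' (1 time each)


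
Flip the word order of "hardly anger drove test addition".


Original: "hardly anger drove test addition"
Words (1..n): hardly | anger | drove | test | addition
Reversed (n..1): addition | test | drove | anger | hardly
Result = "addition test drove anger hardly"


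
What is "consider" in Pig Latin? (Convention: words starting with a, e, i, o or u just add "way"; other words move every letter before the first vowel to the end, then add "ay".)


Word: "consider"
Starts with consonant(s) → move to end, add 'ay'
Consonant cluster: "c"
Pig Latin = "onsidercay"


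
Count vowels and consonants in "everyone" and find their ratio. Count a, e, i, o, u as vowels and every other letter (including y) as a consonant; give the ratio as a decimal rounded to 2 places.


Word: "everyone"
Vowels (a,e,i,o,u): 4
Consonants: 4
Ratio = 4/4
= 1.00


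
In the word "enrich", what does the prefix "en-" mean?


Prefix: en-
As in: enrich -> en- + rich
Meaning = cause to / put into


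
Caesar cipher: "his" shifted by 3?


Word: "his"
Shift: 3
Each letter → (letter + shift) mod 26:
  'h' (7) + 3 = 10 → 'k'
  'i' (8) + 3 = 11 → 'l'
  's' (18) + 3 = 21 → 'v'
Result = "klv"


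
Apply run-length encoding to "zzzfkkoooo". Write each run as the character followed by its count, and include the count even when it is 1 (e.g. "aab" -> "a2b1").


String: "zzzfkkoooo"
Scanning for consecutive runs:
  'z' x 3
  'f' x 1
  'k' x 2
  'o' x 4
RLE = "z3f1k2o4"


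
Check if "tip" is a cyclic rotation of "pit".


Word: "pit", Candidate: "tip"
Method: check if candidate is substring of word+word
"pitpit" contains "tip"? No
Is rotation = No


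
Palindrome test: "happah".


Word: "happah"
Reversed: "happah"
Forward == Backward? happah == happah
Palindrome = Yes


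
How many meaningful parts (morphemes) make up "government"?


Word: "government"
Morphemes: govern / -ment
Each morpheme carries meaning
= 2 morphemes


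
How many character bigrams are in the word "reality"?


Word: "reality" (length 7)
Number of 2-grams = length - 2 + 1 = 7 - 2 + 1
= 6


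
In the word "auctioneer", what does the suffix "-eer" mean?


Suffix: -eer
As in: auctioneer -> auction + -eer
Meaning = one who is concerned with


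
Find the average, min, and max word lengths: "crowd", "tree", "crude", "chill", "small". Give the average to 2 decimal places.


Lengths: "crowd"=5, "tree"=4, "crude"=5, "chill"=5, "small"=5
Sum = 24, Count = 5
Average = 24/5 = 4.80
= avg=4.80, min=4, max=5


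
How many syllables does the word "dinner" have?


Word: "dinner"
Syllable breakdown: din · ner
Counting: 2 parts
= 2 syllables


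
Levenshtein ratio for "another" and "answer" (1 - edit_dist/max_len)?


Word 1: "another" (length 7)
Word 2: "answer" (length 6)
One optimal edit sequence:
  1. keep 'a'
  2. keep 'n'
  3. delete 'o'  (+1)
  4. substitute 't' -> 's'  (+1)
  5. substitute 'h' -> 'w'  (+1)
  6. keep 'e'
  7. keep 'r'
Edit distance = 3
Max length = max(7, 6) = 7
Similarity = 1 - 3/7
= 0.5714


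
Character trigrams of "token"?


Word: "token" (length 5)
Number of trigrams = 5 - 3 + 1 = 3
  Position 0: "tok"
  Position 1: "oke"
  Position 2: "ken"
Trigrams = "tok", "oke", "ken"


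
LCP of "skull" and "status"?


Word 1: "skull"
Word 2: "status"
Comparing from start:
  Pos 0: 's' == 's'
  Pos 1: 'k' != 't' (stop)
LCP = "s" (length 1)


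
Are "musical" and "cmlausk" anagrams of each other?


Word 1: "musical" → sorted: acilmsu
Word 2: "cmlausk" → sorted: acklmsu
Same letters? acilmsu != acklmsu
Anagram = No


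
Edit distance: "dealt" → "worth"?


Word 1: "dealt" (length 5)
Word 2: "worth" (length 5)
One optimal edit sequence (insert/delete/substitute each cost 1):
  1. substitute 'd' -> 'w'  (+1)
  2. substitute 'e' -> 'o'  (+1)
  3. substitute 'a' -> 'r'  (+1)
  4. substitute 'l' -> 't'  (+1)
  5. substitute 't' -> 'h'  (+1)
Total edit operations: 5
Edit distance = 5


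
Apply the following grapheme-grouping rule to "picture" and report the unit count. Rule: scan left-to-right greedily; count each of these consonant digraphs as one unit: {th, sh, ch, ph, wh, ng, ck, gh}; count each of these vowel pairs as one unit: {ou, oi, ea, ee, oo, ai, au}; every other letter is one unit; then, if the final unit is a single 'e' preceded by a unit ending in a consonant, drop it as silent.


Word: "picture" (7 letters)
Left-to-right scan:
  (1) 'p' (letter)
  (2) 'i' (letter)
  (3) 'c' (letter)
  (4) 't' (letter)
  (5) 'u' (letter)
  (6) 'r' (letter)
  (7) 'e' (letter)
Units from scan: 7
Final unit is 'e' after a consonant -> drop as silent (-1)
Sound units = 6 units


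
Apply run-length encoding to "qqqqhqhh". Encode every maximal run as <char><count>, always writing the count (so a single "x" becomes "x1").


String: "qqqqhqhh"
Scanning for consecutive runs:
  'q' x 4
  'h' x 1
  'q' x 1
  'h' x 2
RLE = "q4h1q1h2"


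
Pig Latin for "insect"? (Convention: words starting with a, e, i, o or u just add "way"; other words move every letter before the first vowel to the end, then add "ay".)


Word: "insect"
Starts with vowel → add 'way'
Pig Latin = "insectway"


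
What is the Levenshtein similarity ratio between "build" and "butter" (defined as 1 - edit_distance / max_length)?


Word 1: "build" (length 5)
Word 2: "butter" (length 6)
One optimal edit sequence:
  1. keep 'b'
  2. keep 'u'
  3. insert 't'  (+1)
  4. substitute 'i' -> 't'  (+1)
  5. substitute 'l' -> 'e'  (+1)
  6. substitute 'd' -> 'r'  (+1)
Edit distance = 4
Max length = max(5, 6) = 6
Similarity = 1 - 4/6
= 0.3333


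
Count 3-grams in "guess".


Word: "guess" (length 5)
Number of 3-grams = length - 3 + 1 = 5 - 3 + 1
= 3


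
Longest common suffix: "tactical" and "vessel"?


Word 1: "tactical"
Word 2: "vessel"
Comparing from end:
  Pos -1: 'l' == 'l'
  Pos -2: 'a' != 'e' (stop)
LCS = "l" (length 1)


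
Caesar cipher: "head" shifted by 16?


Word: "head"
Shift: 16
Each letter → (letter + shift) mod 26:
  'h' (7) + 16 = 23 → 'x'
  'e' (4) + 16 = 20 → 'u'
  'a' (0) + 16 = 16 → 'q'
  'd' (3) + 16 = 19 → 't'
Result = "xuqt"


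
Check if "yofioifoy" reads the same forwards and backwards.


Word: "yofioifoy"
Reversed: "yofioifoy"
Forward == Backward? yofioifoy == yofioifoy
Palindrome = Yes


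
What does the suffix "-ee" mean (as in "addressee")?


Suffix: -ee
Example: addressee (address + -ee)
Meaning = one who receives


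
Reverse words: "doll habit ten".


Original: "doll habit ten"
Words (1..n): doll | habit | ten
Reversed (n..1): ten | habit | doll
Result = "ten habit doll"


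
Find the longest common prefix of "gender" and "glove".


Word 1: "gender"
Word 2: "glove"
Comparing from start:
  Pos 0: 'g' == 'g'
  Pos 1: 'e' != 'l' (stop)
LCP = "g" (length 1)


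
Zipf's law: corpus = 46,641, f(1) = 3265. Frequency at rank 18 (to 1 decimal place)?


Zipf's law: f(r) = f(1) / r
f(1) = 3265
f(18) = 3265 / 18
= 181.4 occurrences


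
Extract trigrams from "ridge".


Word: "ridge" (length 5)
Number of trigrams = 5 - 3 + 1 = 3
  Position 0: "rid"
  Position 1: "idg"
  Position 2: "dge"
Trigrams = "rid", "idg", "dge"


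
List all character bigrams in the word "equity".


Word: "equity" (length 6)
Number of bigrams = 6 - 2 + 1 = 5
  Position 0: "eq"
  Position 1: "qu"
  Position 2: "ui"
  Position 3: "it"
  Position 4: "ty"
Bigrams = "eq", "qu", "ui", "it", "ty"


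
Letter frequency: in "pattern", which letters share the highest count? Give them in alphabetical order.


Word: "pattern"
Letter counts:
  'a': 1
  'e': 1
  'n': 1
  'p': 1
  'r': 1
  't': 2
Maximum count = 2
Most frequent = 't' (2 times each)


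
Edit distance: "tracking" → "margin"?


Word 1: "tracking" (length 8)
Word 2: "margin" (length 6)
One optimal edit sequence (insert/delete/substitute each cost 1):
  1. delete 't'  (+1)
  2. substitute 'r' -> 'm'  (+1)
  3. keep 'a'
  4. substitute 'c' -> 'r'  (+1)
  5. substitute 'k' -> 'g'  (+1)
  6. keep 'i'
  7. keep 'n'
  8. delete 'g'  (+1)
Total edit operations: 5
Edit distance = 5


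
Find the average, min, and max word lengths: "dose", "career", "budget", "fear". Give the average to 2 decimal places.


Lengths: "dose"=4, "career"=6, "budget"=6, "fear"=4
Sum = 20, Count = 4
Average = 20/4 = 5.00
= avg=5.00, min=4, max=6


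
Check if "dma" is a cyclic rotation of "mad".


Word: "mad", Candidate: "dma"
Method: check if candidate is substring of word+word
"madmad" contains "dma"? Yes
Is rotation = Yes


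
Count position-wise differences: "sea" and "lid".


Comparing character by character (same length = 3):
  Pos 0: 's' vs 'l' !=
  Pos 1: 'e' vs 'i' !=
  Pos 2: 'a' vs 'd' !=
Hamming distance = 3


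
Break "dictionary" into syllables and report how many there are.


Word: "dictionary"
Syllable breakdown: dic | tion | ar | y
Counting: 4 parts
= 4 syllables


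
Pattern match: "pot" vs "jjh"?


Pattern of "pot": [0, 1, 2]
Pattern of "jjh": [0, 0, 1]
Patterns do not match
Same pattern = No


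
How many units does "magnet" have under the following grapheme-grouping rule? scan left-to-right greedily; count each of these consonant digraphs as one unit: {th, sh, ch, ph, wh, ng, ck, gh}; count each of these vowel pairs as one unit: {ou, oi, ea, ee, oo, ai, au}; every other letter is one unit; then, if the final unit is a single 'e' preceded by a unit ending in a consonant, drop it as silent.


Word: "magnet" (6 letters)
Left-to-right scan:
  [1] 'm' (letter)
  [2] 'a' (letter)
  [3] 'g' (letter)
  [4] 'n' (letter)
  [5] 'e' (letter)
  [6] 't' (letter)
Units from scan: 6
Sound units = 6 units


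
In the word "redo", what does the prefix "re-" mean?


Prefix: re-
As in: redo -> re- + do
Meaning = again


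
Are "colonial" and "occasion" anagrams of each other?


Word 1: "colonial" → sorted: acillnoo
Word 2: "occasion" → sorted: accinoos
Same letters? acillnoo != accinoos
Anagram = No


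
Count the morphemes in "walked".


Word: "walked"
Morphemes: walk + -ed
Each morpheme carries meaning
= 2 morphemes


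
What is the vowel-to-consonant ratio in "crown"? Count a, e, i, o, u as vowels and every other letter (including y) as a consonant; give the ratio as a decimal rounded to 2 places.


Word: "crown"
Vowels (a,e,i,o,u): 1
Consonants: 4
Ratio = 1/4
= 0.25


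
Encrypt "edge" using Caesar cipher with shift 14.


Word: "edge"
Shift: 14
Each letter → (letter + shift) mod 26:
  'e' (4) + 14 = 18 → 's'
  'd' (3) + 14 = 17 → 'r'
  'g' (6) + 14 = 20 → 'u'
  'e' (4) + 14 = 18 → 's'
Result = "srus"


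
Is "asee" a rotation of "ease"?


Word: "ease", Candidate: "asee"
Method: check if candidate is substring of word+word
"easeease" contains "asee"? Yes
Is rotation = Yes


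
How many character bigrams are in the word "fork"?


Word: "fork" (length 4)
Number of 2-grams = length - 2 + 1 = 4 - 2 + 1
= 3


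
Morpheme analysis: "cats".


Word: "cats"
Morphemes: cat / -s
Each morpheme carries meaning
= 2 morphemes


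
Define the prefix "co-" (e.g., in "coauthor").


Prefix: co-
Example: coauthor = co- + author
Meaning = together


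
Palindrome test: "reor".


Word: "reor"
Reversed: "roer"
Forward == Backward? reor != roer
Palindrome = No


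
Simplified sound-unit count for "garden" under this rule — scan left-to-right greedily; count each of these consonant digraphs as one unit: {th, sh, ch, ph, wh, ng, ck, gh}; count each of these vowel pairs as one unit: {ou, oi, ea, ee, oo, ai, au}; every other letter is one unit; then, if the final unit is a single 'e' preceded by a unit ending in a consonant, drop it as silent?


Word: "garden" (6 letters)
Left-to-right scan:
  [1] 'g' (letter)
  [2] 'a' (letter)
  [3] 'r' (letter)
  [4] 'd' (letter)
  [5] 'e' (letter)
  [6] 'n' (letter)
Units from scan: 6
Sound units = 6 units


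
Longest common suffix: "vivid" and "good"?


Word 1: "vivid"
Word 2: "good"
Comparing from end:
  Pos -1: 'd' == 'd'
  Pos -2: 'i' != 'o' (stop)
LCS = "d" (length 1)


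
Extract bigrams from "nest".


Word: "nest" (length 4)
Number of bigrams = 4 - 2 + 1 = 3
  Position 0: "ne"
  Position 1: "es"
  Position 2: "st"
Bigrams = "ne", "es", "st"


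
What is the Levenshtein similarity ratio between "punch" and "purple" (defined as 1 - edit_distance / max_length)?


Word 1: "punch" (length 5)
Word 2: "purple" (length 6)
One optimal edit sequence:
  1. keep 'p'
  2. keep 'u'
  3. insert 'r'  (+1)
  4. substitute 'n' -> 'p'  (+1)
  5. substitute 'c' -> 'l'  (+1)
  6. substitute 'h' -> 'e'  (+1)
Edit distance = 4
Max length = max(5, 6) = 6
Similarity = 1 - 4/6
= 0.3333


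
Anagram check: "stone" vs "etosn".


Word 1: "stone" → sorted: enost
Word 2: "etosn" → sorted: enost
Same letters? enost == enost
Anagram = Yes


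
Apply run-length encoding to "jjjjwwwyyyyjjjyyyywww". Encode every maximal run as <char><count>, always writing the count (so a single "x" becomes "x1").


String: "jjjjwwwyyyyjjjyyyywww"
Scanning for consecutive runs:
  'j' x 4
  'w' x 3
  'y' x 4
  'j' x 3
  'y' x 4
  'w' x 3
RLE = "j4w3y4j3y4w3"


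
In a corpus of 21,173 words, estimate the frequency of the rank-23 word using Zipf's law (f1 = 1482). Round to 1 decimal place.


Zipf's law: f(r) = f(1) / r
f(1) = 1482
f(23) = 1482 / 23
= 64.4 occurrences


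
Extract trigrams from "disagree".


Word: "disagree" (length 8)
Number of trigrams = 8 - 3 + 1 = 6
  Position 0: "dis"
  Position 1: "isa"
  Position 2: "sag"
  Position 3: "agr"
  Position 4: "gre"
  Position 5: "ree"
Trigrams = "dis", "isa", "sag", "agr", "gre", "ree"


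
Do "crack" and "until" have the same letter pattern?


Pattern of "crack": [0, 1, 2, 0, 3]
Pattern of "until": [0, 1, 2, 3, 4]
Patterns do not match
Same pattern = No


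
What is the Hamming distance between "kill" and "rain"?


Comparing character by character (same length = 4):
  Pos 0: 'k' vs 'r' !=
  Pos 1: 'i' vs 'a' !=
  Pos 2: 'l' vs 'i' !=
  Pos 3: 'l' vs 'n' !=
Hamming distance = 4


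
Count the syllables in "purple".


Word: "purple"
Syllable breakdown: pur | ple
Counting: 2 parts
= 2 syllables


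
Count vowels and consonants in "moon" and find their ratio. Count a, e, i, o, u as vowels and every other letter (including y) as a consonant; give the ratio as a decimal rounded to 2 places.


Word: "moon"
Vowels (a,e,i,o,u): 2
Consonants: 2
Ratio = 2/2
= 1.00


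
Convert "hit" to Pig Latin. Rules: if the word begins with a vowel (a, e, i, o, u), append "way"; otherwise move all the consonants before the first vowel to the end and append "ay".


Word: "hit"
Starts with consonant(s) → move to end, add 'ay'
Consonant cluster: "h"
Pig Latin = "ithay"


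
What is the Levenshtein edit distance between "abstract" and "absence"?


Word 1: "abstract" (length 8)
Word 2: "absence" (length 7)
One optimal edit sequence (insert/delete/substitute each cost 1):
  1. keep 'a'
  2. keep 'b'
  3. keep 's'
  4. delete 't'  (+1)
  5. substitute 'r' -> 'e'  (+1)
  6. substitute 'a' -> 'n'  (+1)
  7. keep 'c'
  8. substitute 't' -> 'e'  (+1)
Total edit operations: 4
Edit distance = 4


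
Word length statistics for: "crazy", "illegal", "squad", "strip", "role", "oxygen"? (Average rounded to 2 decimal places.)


Lengths: "crazy"=5, "illegal"=7, "squad"=5, "strip"=5, "role"=4, "oxygen"=6
Sum = 32, Count = 6
Average = 32/6 = 5.33
= avg=5.33, min=4, max=7


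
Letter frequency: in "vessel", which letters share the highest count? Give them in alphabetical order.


Word: "vessel"
Letter counts:
  'e': 2
  'l': 1
  's': 2
  'v': 1
Maximum count = 2
Most frequent = 'e', 's' (2 times each)


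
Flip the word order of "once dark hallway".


Original: "once dark hallway"
Words (1..n): once | dark | hallway
Reversed (n..1): hallway | dark | once
Result = "hallway dark once"
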